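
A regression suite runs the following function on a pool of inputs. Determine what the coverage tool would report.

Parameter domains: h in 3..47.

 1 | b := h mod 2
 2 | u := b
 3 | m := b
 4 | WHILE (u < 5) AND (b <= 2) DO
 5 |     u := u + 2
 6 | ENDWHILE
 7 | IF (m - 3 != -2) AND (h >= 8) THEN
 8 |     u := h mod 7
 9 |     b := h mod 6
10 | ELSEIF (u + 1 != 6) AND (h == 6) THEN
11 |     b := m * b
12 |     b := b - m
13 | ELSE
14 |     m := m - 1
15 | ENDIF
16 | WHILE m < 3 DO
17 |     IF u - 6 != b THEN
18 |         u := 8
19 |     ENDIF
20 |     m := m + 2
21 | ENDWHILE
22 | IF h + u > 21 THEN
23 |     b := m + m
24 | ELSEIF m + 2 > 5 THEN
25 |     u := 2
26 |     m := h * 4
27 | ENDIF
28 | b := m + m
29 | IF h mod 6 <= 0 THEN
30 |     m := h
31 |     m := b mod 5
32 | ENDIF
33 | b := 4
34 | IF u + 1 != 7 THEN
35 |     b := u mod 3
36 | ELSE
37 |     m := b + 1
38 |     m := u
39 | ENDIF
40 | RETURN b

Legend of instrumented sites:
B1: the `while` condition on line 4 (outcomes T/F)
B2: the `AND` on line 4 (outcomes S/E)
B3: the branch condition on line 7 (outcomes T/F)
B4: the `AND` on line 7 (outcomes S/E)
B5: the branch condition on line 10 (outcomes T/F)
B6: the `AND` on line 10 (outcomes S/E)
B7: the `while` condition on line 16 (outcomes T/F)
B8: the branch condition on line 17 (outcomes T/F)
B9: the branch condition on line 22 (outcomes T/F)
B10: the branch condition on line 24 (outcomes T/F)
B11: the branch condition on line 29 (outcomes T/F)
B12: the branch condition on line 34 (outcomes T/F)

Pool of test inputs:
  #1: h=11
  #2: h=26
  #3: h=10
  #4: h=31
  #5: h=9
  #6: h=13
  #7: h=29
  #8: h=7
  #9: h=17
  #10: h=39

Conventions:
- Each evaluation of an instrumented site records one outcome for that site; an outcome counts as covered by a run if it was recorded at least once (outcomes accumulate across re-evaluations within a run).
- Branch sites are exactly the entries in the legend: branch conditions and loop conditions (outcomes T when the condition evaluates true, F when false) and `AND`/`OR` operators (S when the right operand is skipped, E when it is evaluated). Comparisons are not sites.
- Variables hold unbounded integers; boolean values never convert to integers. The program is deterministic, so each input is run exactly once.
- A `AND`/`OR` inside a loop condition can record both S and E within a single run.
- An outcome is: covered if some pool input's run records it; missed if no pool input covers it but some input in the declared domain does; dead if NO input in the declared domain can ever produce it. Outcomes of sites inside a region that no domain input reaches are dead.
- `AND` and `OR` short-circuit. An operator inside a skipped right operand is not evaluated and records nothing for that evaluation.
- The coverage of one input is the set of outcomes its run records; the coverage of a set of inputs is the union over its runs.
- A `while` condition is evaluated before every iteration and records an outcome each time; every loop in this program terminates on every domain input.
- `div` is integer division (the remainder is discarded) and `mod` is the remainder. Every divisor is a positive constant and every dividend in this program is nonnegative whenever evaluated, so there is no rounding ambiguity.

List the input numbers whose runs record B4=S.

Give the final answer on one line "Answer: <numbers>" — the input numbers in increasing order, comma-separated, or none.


input #1 (h=11): covers B4=S
input #2 (h=26): misses B4=S
input #3 (h=10): misses B4=S
input #4 (h=31): covers B4=S
input #5 (h=9): covers B4=S
input #6 (h=13): covers B4=S
input #7 (h=29): covers B4=S
input #8 (h=7): covers B4=S
input #9 (h=17): covers B4=S
input #10 (h=39): covers B4=S
Answer: 1, 4, 5, 6, 7, 8, 9, 10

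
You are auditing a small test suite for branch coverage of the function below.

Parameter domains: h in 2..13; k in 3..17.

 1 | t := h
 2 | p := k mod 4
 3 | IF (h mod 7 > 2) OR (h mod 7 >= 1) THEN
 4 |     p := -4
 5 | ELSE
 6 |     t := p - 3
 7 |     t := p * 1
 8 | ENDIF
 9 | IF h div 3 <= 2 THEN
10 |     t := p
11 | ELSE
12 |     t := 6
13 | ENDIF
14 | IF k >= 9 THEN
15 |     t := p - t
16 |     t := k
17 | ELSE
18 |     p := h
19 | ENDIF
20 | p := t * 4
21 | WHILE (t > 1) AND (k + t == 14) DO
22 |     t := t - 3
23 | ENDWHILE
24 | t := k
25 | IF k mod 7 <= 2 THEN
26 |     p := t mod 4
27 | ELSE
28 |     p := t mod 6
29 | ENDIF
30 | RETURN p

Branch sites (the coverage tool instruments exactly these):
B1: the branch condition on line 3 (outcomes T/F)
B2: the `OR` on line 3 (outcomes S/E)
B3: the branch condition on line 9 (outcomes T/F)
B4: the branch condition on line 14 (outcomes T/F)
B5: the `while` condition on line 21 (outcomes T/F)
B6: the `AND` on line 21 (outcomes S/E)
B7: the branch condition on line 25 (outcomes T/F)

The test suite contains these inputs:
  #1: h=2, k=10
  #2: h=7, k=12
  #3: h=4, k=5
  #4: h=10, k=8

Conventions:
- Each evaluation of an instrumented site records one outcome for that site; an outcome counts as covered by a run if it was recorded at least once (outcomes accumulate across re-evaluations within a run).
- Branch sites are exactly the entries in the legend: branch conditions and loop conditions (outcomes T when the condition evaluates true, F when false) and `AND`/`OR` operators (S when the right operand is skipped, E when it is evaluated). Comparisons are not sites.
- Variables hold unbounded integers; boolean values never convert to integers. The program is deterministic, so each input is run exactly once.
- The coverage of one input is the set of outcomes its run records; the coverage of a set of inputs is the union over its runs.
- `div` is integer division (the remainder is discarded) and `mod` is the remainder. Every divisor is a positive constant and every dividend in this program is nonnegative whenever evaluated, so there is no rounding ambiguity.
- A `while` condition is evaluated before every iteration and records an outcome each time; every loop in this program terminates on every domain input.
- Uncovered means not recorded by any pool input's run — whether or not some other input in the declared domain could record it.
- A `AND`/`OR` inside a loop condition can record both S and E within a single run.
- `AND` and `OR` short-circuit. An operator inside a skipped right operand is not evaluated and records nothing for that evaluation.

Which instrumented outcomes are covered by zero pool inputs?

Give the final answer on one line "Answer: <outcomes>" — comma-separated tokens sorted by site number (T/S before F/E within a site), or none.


#1 (h=2, k=10) -> B2->E, B1->T, B3->T, B4->T, B6->E, B5->F, B7->F; covered: B1=T, B2=E, B3=T, B4=T, B5=F, B6=E, B7=F
#2 (h=7, k=12) -> B2->E, B1->F, B3->T, B4->T, B6->E, B5->F, B7->F; covered: B1=F, B2=E, B3=T, B4=T, B5=F, B6=E, B7=F
#3 (h=4, k=5) -> B2->S, B1->T, B3->T, B4->F, B6->S, B5->F, B7->F; covered: B1=T, B2=S, B3=T, B4=F, B5=F, B6=S, B7=F
#4 (h=10, k=8) -> B2->S, B1->T, B3->F, B4->F, B6->E, B5->T, B6->E, B5->F, B7->T; covered: B1=T, B2=S, B3=F, B4=F, B5=T, B5=F, B6=E, B7=T
union over the pool: B1=T, B1=F, B2=S, B2=E, B3=T, B3=F, B4=T, B4=F, B5=T, B5=F, B6=S, B6=E, B7=T, B7=F
uncovered (0 of 14): none
Answer: none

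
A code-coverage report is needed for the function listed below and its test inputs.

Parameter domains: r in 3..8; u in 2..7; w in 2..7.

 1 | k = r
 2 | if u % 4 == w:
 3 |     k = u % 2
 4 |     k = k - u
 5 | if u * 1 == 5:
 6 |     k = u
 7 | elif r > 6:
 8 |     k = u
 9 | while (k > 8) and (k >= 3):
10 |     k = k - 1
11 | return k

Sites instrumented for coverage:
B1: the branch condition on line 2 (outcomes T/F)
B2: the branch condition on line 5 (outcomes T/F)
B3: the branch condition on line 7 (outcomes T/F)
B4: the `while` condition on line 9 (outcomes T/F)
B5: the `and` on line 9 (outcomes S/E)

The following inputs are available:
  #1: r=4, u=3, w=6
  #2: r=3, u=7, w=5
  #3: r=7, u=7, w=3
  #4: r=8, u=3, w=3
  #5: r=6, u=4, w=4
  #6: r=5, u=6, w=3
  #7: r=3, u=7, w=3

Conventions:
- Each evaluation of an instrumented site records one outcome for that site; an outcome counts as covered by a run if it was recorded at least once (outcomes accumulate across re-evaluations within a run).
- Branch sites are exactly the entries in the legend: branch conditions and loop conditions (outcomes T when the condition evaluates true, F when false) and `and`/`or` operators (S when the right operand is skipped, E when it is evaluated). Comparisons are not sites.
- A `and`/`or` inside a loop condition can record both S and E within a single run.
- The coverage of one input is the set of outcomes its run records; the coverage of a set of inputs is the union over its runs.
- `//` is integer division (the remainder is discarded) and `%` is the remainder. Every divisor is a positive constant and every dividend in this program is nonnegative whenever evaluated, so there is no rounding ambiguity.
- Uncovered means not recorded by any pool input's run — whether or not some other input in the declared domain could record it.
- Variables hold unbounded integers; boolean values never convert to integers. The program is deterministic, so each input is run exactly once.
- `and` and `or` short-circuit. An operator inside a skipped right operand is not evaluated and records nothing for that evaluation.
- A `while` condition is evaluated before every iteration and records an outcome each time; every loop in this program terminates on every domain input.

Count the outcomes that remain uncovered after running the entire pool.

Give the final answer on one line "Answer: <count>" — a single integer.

run #1 (r=4, u=3, w=6) runs B1->F, B2->F, B3->F, B5->S, B4->F; records B1=F, B2=F, B3=F, B4=F, B5=S
run #2 (r=3, u=7, w=5) runs B1->F, B2->F, B3->F, B5->S, B4->F; records B1=F, B2=F, B3=F, B4=F, B5=S
run #3 (r=7, u=7, w=3) runs B1->T, B2->F, B3->T, B5->S, B4->F; records B1=T, B2=F, B3=T, B4=F, B5=S
run #4 (r=8, u=3, w=3) runs B1->T, B2->F, B3->T, B5->S, B4->F; records B1=T, B2=F, B3=T, B4=F, B5=S
run #5 (r=6, u=4, w=4) runs B1->F, B2->F, B3->F, B5->S, B4->F; records B1=F, B2=F, B3=F, B4=F, B5=S
run #6 (r=5, u=6, w=3) runs B1->F, B2->F, B3->F, B5->S, B4->F; records B1=F, B2=F, B3=F, B4=F, B5=S
run #7 (r=3, u=7, w=3) runs B1->T, B2->F, B3->F, B5->S, B4->F; records B1=T, B2=F, B3=F, B4=F, B5=S
union over the pool: B1=T, B1=F, B2=F, B3=T, B3=F, B4=F, B5=S
uncovered (3 of 10): B2=T, B4=T, B5=E

Answer: 3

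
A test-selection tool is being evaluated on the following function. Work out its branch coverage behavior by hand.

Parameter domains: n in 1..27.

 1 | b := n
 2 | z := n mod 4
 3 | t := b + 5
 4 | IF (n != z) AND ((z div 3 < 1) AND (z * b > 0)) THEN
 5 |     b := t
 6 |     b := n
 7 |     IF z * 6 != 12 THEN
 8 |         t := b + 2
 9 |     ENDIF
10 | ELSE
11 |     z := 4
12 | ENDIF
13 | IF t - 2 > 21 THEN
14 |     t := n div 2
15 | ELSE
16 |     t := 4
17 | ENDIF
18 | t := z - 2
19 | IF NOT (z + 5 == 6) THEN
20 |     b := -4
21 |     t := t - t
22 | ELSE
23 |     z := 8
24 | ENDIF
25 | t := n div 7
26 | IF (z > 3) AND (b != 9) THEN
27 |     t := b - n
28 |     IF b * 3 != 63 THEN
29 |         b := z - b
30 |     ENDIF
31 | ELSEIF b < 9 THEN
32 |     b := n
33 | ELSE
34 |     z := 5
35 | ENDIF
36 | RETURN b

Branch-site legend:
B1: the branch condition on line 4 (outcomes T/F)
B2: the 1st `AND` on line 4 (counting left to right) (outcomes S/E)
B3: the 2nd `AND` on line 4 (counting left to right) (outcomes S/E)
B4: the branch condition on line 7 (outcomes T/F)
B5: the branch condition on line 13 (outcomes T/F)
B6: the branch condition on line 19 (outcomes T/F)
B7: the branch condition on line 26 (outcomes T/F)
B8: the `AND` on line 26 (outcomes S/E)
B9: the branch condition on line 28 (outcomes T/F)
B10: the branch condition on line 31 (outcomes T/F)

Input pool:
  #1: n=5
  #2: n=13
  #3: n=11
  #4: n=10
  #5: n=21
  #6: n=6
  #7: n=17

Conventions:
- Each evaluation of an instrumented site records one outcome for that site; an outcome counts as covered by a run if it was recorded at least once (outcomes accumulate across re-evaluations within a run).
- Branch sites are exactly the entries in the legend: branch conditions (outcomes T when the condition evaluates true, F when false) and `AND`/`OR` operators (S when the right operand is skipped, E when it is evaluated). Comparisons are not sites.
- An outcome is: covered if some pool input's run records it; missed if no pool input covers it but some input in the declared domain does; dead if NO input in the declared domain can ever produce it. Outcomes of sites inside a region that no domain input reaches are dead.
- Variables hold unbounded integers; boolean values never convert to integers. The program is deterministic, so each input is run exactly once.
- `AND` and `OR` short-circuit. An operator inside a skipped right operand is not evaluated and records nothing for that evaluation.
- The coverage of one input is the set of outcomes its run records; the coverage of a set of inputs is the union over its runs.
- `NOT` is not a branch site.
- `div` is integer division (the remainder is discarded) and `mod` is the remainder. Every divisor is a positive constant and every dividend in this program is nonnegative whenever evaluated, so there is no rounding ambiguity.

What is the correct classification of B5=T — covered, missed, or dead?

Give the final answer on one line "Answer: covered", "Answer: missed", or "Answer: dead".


no pool input records B5=T
but domain input (n=19) does record it -> reachable, so missed
Answer: missed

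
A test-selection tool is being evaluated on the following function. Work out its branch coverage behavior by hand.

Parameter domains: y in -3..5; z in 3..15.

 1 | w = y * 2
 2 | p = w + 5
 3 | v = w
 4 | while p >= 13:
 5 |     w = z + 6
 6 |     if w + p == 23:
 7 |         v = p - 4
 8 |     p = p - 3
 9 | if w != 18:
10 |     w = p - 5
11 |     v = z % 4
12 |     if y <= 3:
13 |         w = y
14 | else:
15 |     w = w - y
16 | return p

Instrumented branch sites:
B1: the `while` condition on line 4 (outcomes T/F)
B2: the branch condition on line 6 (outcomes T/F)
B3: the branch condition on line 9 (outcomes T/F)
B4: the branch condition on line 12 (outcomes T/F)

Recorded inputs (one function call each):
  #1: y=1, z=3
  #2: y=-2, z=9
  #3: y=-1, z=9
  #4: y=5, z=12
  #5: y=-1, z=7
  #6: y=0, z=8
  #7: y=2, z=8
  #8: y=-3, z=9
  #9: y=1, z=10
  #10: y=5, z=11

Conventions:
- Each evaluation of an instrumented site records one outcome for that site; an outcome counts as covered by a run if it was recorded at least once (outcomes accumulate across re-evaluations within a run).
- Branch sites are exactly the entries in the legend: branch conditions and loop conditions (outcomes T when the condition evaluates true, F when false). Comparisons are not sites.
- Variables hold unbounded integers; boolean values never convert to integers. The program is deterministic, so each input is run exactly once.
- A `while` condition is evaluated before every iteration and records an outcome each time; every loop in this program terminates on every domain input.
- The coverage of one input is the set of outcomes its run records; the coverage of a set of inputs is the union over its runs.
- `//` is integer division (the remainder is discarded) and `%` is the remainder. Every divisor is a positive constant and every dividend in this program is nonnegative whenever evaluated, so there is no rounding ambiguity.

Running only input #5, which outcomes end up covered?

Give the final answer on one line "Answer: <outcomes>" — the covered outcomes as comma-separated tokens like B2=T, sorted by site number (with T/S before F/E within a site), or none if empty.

Event log for input #5 (y=-1, z=7):
  B1->F, B3->T, B4->T
deduplicating events, the covered set is: B1=F, B3=T, B4=T

Answer: B1=F, B3=T, B4=T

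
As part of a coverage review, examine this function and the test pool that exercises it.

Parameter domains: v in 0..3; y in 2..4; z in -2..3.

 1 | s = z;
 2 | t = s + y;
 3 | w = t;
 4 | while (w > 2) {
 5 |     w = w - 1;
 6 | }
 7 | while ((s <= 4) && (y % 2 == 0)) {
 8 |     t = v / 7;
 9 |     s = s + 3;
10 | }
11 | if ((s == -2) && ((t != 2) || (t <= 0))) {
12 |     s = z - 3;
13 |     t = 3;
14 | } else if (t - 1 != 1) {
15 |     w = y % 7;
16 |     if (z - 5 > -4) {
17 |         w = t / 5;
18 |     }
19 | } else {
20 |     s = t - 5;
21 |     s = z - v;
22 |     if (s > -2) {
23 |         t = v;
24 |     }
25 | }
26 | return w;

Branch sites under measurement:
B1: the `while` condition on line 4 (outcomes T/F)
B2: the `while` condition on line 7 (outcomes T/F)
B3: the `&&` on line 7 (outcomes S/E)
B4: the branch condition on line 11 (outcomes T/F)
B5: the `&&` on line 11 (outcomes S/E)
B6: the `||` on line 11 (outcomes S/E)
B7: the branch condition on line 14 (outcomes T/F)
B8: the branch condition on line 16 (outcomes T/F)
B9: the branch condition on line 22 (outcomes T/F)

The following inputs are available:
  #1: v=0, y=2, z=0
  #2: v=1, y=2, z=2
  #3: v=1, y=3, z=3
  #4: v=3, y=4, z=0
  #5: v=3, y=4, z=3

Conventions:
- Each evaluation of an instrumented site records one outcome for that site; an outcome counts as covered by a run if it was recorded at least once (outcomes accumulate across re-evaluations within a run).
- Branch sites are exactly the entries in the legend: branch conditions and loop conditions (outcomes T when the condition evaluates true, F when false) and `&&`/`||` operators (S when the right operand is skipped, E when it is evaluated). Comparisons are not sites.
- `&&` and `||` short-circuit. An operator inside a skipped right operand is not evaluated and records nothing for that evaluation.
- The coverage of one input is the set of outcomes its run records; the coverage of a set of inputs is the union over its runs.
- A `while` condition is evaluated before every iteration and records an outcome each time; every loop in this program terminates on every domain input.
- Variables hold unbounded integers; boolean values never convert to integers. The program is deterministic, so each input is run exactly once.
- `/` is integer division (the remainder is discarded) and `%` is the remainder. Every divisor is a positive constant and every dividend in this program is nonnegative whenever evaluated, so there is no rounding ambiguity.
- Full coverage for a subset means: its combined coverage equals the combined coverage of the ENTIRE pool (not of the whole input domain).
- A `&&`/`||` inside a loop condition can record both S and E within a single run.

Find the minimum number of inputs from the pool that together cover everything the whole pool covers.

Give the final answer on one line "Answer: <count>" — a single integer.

input #1 (v=0, y=2, z=0): events B1->F, B3->E, B2->T, B3->E, B2->T, B3->S, B2->F, B5->S, B4->F, B7->T, B8->F; covers B1=F, B2=T, B2=F, B3=S, B3=E, B4=F, B5=S, B7=T, B8=F
input #2 (v=1, y=2, z=2): events B1->T, B1->T, B1->F, B3->E, B2->T, B3->S, B2->F, B5->S, B4->F, B7->T, B8->T; covers B1=T, B1=F, B2=T, B2=F, B3=S, B3=E, B4=F, B5=S, B7=T, B8=T
input #3 (v=1, y=3, z=3): events B1->T, B1->T, B1->T, B1->T, B1->F, B3->E, B2->F, B5->S, B4->F, B7->T, B8->T; covers B1=T, B1=F, B2=F, B3=E, B4=F, B5=S, B7=T, B8=T
input #4 (v=3, y=4, z=0): events B1->T, B1->T, B1->F, B3->E, B2->T, B3->E, B2->T, B3->S, B2->F, B5->S, B4->F, B7->T, B8->F; covers B1=T, B1=F, B2=T, B2=F, B3=S, B3=E, B4=F, B5=S, B7=T, B8=F
input #5 (v=3, y=4, z=3): events B1->T, B1->T, B1->T, B1->T, B1->T, B1->F, B3->E, B2->T, B3->S, B2->F, B5->S, B4->F, B7->T, B8->T; covers B1=T, B1=F, B2=T, B2=F, B3=S, B3=E, B4=F, B5=S, B7=T, B8=T
the full pool covers 11 outcomes: B1=T, B1=F, B2=T, B2=F, B3=S, B3=E, B4=F, B5=S, B7=T, B8=T, B8=F
size 1 is not enough: best union over all size-1 subsets is 10/11
inputs {1, 2} (size 2) cover everything; no size-2 subset with a lexicographically smaller index list covers all 11

Answer: 2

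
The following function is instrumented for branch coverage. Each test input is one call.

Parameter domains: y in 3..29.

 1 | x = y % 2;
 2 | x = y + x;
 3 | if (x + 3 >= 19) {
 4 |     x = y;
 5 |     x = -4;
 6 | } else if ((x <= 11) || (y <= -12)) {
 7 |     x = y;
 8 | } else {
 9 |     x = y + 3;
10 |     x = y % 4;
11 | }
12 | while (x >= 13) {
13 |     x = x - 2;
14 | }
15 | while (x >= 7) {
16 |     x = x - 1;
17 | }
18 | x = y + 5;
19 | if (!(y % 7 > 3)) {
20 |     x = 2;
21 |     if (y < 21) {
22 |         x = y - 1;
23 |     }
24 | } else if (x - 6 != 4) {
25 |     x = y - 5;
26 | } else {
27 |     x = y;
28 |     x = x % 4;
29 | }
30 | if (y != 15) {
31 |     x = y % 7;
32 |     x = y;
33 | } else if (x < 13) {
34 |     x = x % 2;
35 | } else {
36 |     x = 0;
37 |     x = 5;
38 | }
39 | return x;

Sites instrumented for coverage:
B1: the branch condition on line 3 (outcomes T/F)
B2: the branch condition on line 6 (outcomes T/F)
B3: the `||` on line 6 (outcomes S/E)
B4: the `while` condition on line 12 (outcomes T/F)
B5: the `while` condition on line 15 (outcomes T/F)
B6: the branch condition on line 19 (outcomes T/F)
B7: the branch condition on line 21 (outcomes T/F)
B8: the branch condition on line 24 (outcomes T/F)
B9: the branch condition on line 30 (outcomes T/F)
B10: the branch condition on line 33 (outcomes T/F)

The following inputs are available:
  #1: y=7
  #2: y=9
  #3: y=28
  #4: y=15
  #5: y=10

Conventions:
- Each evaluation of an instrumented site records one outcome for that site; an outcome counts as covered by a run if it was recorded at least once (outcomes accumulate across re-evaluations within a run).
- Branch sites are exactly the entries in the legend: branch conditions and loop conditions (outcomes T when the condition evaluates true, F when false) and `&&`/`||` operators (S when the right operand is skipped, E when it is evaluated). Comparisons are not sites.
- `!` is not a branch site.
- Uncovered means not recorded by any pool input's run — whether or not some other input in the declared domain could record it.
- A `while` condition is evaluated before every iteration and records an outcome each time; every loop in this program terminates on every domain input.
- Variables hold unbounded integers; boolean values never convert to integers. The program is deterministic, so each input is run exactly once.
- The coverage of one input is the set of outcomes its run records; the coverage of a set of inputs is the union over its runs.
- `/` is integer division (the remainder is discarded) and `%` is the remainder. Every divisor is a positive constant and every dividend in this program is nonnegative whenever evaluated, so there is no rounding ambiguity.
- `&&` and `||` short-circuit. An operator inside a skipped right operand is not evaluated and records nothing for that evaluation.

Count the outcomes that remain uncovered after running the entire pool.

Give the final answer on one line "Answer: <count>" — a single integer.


#1 (y=7) -> B1->F, B3->S, B2->T, B4->F, B5->T, B5->F, B6->T, B7->T, B9->T; covered: B1=F, B2=T, B3=S, B4=F, B5=T, B5=F, B6=T, B7=T, B9=T
#2 (y=9) -> B1->F, B3->S, B2->T, B4->F, B5->T, B5->T, B5->T, B5->F, B6->T, B7->T, B9->T; covered: B1=F, B2=T, B3=S, B4=F, B5=T, B5=F, B6=T, B7=T, B9=T
#3 (y=28) -> B1->T, B4->F, B5->F, B6->T, B7->F, B9->T; covered: B1=T, B4=F, B5=F, B6=T, B7=F, B9=T
#4 (y=15) -> B1->T, B4->F, B5->F, B6->T, B7->T, B9->F, B10->F; covered: B1=T, B4=F, B5=F, B6=T, B7=T, B9=F, B10=F
#5 (y=10) -> B1->F, B3->S, B2->T, B4->F, B5->T, B5->T, B5->T, B5->T, B5->F, B6->T, B7->T, B9->T; covered: B1=F, B2=T, B3=S, B4=F, B5=T, B5=F, B6=T, B7=T, B9=T
union over the pool: B1=T, B1=F, B2=T, B3=S, B4=F, B5=T, B5=F, B6=T, B7=T, B7=F, B9=T, B9=F, B10=F
uncovered (7 of 20): B2=F, B3=E, B4=T, B6=F, B8=T, B8=F, B10=T
Answer: 7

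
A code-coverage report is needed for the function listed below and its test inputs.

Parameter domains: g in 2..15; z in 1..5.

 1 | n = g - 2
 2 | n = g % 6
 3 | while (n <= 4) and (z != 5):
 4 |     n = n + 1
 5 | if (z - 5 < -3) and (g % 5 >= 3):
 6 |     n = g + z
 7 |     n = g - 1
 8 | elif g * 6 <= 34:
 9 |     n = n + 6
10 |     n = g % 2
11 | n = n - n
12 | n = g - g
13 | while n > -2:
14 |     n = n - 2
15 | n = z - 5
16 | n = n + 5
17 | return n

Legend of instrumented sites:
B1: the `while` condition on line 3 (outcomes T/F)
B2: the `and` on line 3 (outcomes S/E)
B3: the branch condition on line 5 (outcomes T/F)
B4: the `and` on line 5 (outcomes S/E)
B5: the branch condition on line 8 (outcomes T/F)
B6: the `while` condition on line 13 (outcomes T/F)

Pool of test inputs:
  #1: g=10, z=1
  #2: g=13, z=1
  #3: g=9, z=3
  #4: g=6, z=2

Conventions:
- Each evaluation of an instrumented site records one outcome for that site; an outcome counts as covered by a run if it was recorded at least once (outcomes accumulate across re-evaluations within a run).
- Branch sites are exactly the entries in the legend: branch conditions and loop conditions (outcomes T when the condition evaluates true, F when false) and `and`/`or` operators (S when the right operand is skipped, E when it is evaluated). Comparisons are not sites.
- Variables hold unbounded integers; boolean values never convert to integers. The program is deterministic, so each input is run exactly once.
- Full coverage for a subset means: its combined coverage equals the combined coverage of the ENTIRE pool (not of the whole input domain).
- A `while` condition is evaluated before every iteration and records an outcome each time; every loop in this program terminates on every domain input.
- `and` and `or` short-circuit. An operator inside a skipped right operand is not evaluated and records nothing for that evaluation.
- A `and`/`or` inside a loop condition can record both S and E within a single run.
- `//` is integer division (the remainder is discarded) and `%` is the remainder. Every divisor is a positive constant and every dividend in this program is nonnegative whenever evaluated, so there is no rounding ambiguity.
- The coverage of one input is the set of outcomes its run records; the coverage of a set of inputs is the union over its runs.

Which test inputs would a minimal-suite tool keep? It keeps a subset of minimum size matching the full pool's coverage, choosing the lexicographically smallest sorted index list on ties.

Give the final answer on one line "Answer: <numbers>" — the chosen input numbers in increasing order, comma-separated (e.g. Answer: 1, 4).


test 1 (g=10, z=1) hits B1=T, B1=F, B2=S, B2=E, B3=F, B4=E, B5=F, B6=T, B6=F
test 2 (g=13, z=1) hits B1=T, B1=F, B2=S, B2=E, B3=T, B4=E, B6=T, B6=F
test 3 (g=9, z=3) hits B1=T, B1=F, B2=S, B2=E, B3=F, B4=S, B5=F, B6=T, B6=F
test 4 (g=6, z=2) hits B1=T, B1=F, B2=S, B2=E, B3=F, B4=S, B5=F, B6=T, B6=F
the full pool covers 11 outcomes: B1=T, B1=F, B2=S, B2=E, B3=T, B3=F, B4=S, B4=E, B5=F, B6=T, B6=F
size 1 is not enough: best union over all size-1 subsets is 9/11
inputs {2, 3} (size 2) cover everything; no size-2 subset with a lexicographically smaller index list covers all 11
Answer: 2, 3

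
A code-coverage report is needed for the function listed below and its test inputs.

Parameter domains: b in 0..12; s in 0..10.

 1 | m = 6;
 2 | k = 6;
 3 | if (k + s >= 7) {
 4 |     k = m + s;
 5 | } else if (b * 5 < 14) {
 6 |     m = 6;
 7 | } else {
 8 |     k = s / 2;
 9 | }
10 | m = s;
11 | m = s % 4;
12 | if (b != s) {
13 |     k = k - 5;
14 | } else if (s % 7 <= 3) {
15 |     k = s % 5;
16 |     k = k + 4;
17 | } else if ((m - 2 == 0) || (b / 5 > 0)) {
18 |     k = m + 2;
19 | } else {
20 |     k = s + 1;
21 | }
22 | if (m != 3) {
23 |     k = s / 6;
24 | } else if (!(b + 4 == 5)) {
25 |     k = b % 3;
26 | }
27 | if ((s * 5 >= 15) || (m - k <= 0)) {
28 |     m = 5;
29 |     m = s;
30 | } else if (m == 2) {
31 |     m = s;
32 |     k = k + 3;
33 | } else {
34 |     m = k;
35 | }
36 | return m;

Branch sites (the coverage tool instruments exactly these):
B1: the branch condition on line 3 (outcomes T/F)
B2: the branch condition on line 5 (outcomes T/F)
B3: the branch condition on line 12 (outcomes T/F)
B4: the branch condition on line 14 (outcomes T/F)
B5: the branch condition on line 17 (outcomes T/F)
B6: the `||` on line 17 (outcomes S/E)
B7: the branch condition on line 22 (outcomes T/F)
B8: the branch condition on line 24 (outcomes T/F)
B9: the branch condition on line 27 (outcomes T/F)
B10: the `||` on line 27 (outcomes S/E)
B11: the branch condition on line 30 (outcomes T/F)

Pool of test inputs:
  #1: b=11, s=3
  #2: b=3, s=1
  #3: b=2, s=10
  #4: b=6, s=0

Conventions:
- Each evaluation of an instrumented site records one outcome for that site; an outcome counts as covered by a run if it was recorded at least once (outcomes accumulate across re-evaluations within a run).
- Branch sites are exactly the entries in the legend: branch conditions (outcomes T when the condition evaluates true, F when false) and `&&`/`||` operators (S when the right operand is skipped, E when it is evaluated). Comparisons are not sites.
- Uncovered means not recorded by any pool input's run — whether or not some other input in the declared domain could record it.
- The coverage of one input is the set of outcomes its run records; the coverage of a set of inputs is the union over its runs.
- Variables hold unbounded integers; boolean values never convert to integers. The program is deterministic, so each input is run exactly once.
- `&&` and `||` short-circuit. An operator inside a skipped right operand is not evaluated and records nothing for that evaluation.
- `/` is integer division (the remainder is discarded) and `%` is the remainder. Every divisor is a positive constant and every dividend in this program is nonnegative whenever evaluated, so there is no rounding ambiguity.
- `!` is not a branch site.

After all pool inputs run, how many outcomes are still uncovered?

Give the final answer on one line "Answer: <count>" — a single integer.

input #1, b=11, s=3: events B1->T, B3->T, B7->F, B8->T, B10->S, B9->T; outcomes B1=T, B3=T, B7=F, B8=T, B9=T, B10=S
input #2, b=3, s=1: events B1->T, B3->T, B7->T, B10->E, B9->F, B11->F; outcomes B1=T, B3=T, B7=T, B9=F, B10=E, B11=F
input #3, b=2, s=10: events B1->T, B3->T, B7->T, B10->S, B9->T; outcomes B1=T, B3=T, B7=T, B9=T, B10=S
input #4, b=6, s=0: events B1->F, B2->F, B3->T, B7->T, B10->E, B9->T; outcomes B1=F, B2=F, B3=T, B7=T, B9=T, B10=E
union over the pool: B1=T, B1=F, B2=F, B3=T, B7=T, B7=F, B8=T, B9=T, B9=F, B10=S, B10=E, B11=F
uncovered (10 of 22): B2=T, B3=F, B4=T, B4=F, B5=T, B5=F, B6=S, B6=E, B8=F, B11=T

Answer: 10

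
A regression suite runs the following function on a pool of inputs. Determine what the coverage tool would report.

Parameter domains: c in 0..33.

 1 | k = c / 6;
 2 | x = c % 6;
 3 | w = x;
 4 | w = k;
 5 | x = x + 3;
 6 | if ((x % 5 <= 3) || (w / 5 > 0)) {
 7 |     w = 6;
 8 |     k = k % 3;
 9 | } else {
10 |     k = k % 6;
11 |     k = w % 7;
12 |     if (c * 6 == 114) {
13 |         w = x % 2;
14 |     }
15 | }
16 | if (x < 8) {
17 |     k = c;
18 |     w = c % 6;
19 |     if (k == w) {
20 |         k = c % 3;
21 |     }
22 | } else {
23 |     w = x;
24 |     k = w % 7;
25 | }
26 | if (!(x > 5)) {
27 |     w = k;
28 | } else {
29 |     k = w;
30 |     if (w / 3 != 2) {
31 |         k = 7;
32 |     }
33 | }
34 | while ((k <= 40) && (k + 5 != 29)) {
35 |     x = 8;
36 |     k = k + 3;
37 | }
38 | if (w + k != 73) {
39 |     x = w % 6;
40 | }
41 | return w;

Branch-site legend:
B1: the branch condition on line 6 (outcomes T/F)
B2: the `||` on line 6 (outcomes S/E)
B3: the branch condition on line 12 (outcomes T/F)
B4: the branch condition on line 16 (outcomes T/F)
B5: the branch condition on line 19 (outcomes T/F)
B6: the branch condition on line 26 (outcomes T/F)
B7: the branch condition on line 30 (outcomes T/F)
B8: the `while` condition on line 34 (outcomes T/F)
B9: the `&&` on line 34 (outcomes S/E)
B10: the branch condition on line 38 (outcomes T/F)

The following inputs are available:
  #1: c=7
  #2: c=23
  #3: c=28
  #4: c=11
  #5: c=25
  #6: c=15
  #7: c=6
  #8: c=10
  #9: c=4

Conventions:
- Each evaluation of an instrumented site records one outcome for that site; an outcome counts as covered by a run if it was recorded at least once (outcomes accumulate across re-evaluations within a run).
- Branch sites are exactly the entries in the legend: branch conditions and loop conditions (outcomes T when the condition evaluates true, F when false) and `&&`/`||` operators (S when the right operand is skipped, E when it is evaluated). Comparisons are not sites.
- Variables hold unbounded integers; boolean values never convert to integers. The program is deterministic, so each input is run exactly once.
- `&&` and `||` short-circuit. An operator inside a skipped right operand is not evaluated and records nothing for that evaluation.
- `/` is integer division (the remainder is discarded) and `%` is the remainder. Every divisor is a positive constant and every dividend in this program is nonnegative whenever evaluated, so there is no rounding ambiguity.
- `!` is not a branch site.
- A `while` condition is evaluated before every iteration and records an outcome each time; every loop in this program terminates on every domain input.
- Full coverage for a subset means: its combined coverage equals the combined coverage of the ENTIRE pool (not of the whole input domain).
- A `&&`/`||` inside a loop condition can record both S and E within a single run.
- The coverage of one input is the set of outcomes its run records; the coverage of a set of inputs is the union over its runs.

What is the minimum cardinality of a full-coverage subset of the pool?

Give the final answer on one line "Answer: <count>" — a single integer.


test 1 (c=7) fires B2->E, B1->F, B3->F, B4->T, B5->F, B6->T, B9->E, B8->T, B9->E, B8->T, B9->E, B8->T, B9->E, B8->T, ...; hits B1=F, B2=E, B3=F, B4=T, B5=F, B6=T, B8=T, B8=F, B9=S, B9=E, B10=T
test 2 (c=23) fires B2->S, B1->T, B4->F, B6->F, B7->F, B9->E, B8->T, B9->E, B8->T, B9->E, B8->T, B9->E, B8->T, B9->E, ...; hits B1=T, B2=S, B4=F, B6=F, B7=F, B8=T, B8=F, B9=S, B9=E, B10=T
test 3 (c=28) fires B2->S, B1->T, B4->T, B5->F, B6->F, B7->T, B9->E, B8->T, B9->E, B8->T, B9->E, B8->T, B9->E, B8->T, ...; hits B1=T, B2=S, B4=T, B5=F, B6=F, B7=T, B8=T, B8=F, B9=S, B9=E, B10=T
test 4 (c=11) fires B2->S, B1->T, B4->F, B6->F, B7->F, B9->E, B8->T, B9->E, B8->T, B9->E, B8->T, B9->E, B8->T, B9->E, ...; hits B1=T, B2=S, B4=F, B6=F, B7=F, B8=T, B8=F, B9=S, B9=E, B10=T
test 5 (c=25) fires B2->E, B1->F, B3->F, B4->T, B5->F, B6->T, B9->E, B8->T, B9->E, B8->T, B9->E, B8->T, B9->E, B8->T, ...; hits B1=F, B2=E, B3=F, B4=T, B5=F, B6=T, B8=T, B8=F, B9=S, B9=E, B10=T
test 6 (c=15) fires B2->S, B1->T, B4->T, B5->F, B6->F, B7->T, B9->E, B8->T, B9->E, B8->T, B9->E, B8->T, B9->E, B8->T, ...; hits B1=T, B2=S, B4=T, B5=F, B6=F, B7=T, B8=T, B8=F, B9=S, B9=E, B10=T
test 7 (c=6) fires B2->S, B1->T, B4->T, B5->F, B6->T, B9->E, B8->T, B9->E, B8->T, B9->E, B8->T, B9->E, B8->T, B9->E, ...; hits B1=T, B2=S, B4=T, B5=F, B6=T, B8=T, B8=F, B9=E, B10=T
test 8 (c=10) fires B2->S, B1->T, B4->T, B5->F, B6->F, B7->T, B9->E, B8->T, B9->E, B8->T, B9->E, B8->T, B9->E, B8->T, ...; hits B1=T, B2=S, B4=T, B5=F, B6=F, B7=T, B8=T, B8=F, B9=S, B9=E, B10=T
test 9 (c=4) fires B2->S, B1->T, B4->T, B5->T, B6->F, B7->T, B9->E, B8->T, B9->E, B8->T, B9->E, B8->T, B9->E, B8->T, ...; hits B1=T, B2=S, B4=T, B5=T, B6=F, B7=T, B8=T, B8=F, B9=S, B9=E, B10=T
the full pool covers 18 outcomes: B1=T, B1=F, B2=S, B2=E, B3=F, B4=T, B4=F, B5=T, B5=F, B6=T, B6=F, B7=T, B7=F, B8=T, B8=F, B9=S, B9=E, B10=T
every size-1 subset falls short of the 18 outcomes (best: 11/18)
every size-2 subset falls short of the 18 outcomes (best: 16/18)
at size 3, {1, 2, 9} reaches all 18 outcomes; every lexicographically earlier size-3 subset fails
Answer: 3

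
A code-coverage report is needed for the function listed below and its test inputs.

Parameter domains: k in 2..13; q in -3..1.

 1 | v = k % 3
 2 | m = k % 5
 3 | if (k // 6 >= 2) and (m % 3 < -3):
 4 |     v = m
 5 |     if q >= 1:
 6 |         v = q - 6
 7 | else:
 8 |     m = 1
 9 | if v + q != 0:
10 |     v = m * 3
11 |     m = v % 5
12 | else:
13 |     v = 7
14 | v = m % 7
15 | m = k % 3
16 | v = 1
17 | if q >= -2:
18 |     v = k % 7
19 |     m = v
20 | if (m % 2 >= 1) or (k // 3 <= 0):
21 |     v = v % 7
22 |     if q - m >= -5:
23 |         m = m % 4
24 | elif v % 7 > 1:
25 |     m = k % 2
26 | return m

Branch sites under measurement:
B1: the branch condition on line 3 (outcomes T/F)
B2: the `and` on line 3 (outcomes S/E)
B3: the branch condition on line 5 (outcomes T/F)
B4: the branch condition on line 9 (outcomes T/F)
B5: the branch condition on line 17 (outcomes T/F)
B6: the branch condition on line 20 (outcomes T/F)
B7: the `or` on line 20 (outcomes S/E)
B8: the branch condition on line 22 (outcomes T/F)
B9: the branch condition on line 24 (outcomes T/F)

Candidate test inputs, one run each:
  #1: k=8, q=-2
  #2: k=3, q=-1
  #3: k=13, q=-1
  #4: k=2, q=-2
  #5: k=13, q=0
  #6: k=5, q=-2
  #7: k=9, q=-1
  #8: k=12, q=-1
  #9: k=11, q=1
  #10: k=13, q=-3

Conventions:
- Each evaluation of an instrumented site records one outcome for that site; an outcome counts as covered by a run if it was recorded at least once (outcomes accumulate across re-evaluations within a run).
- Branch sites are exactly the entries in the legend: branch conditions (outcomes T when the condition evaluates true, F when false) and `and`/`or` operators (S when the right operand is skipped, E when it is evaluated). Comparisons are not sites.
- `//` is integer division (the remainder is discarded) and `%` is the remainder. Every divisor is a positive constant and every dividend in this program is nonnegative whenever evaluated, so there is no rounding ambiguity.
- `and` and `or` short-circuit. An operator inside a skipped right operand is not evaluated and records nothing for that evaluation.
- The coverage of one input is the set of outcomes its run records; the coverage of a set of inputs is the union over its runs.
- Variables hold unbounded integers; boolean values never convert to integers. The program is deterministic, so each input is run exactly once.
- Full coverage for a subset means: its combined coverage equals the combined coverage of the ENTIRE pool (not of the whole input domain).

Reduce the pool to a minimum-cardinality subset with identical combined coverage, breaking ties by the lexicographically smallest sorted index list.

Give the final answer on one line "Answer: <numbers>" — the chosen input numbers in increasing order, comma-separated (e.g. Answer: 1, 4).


run #1 (k=8, q=-2) runs B2->S, B1->F, B4->F, B5->T, B7->S, B6->T, B8->T; records B1=F, B2=S, B4=F, B5=T, B6=T, B7=S, B8=T
run #2 (k=3, q=-1) runs B2->S, B1->F, B4->T, B5->T, B7->S, B6->T, B8->T; records B1=F, B2=S, B4=T, B5=T, B6=T, B7=S, B8=T
run #3 (k=13, q=-1) runs B2->E, B1->F, B4->F, B5->T, B7->E, B6->F, B9->T; records B1=F, B2=E, B4=F, B5=T, B6=F, B7=E, B9=T
run #4 (k=2, q=-2) runs B2->S, B1->F, B4->F, B5->T, B7->E, B6->T, B8->T; records B1=F, B2=S, B4=F, B5=T, B6=T, B7=E, B8=T
run #5 (k=13, q=0) runs B2->E, B1->F, B4->T, B5->T, B7->E, B6->F, B9->T; records B1=F, B2=E, B4=T, B5=T, B6=F, B7=E, B9=T
run #6 (k=5, q=-2) runs B2->S, B1->F, B4->F, B5->T, B7->S, B6->T, B8->F; records B1=F, B2=S, B4=F, B5=T, B6=T, B7=S, B8=F
run #7 (k=9, q=-1) runs B2->S, B1->F, B4->T, B5->T, B7->E, B6->F, B9->T; records B1=F, B2=S, B4=T, B5=T, B6=F, B7=E, B9=T
run #8 (k=12, q=-1) runs B2->E, B1->F, B4->T, B5->T, B7->S, B6->T, B8->F; records B1=F, B2=E, B4=T, B5=T, B6=T, B7=S, B8=F
run #9 (k=11, q=1) runs B2->S, B1->F, B4->T, B5->T, B7->E, B6->F, B9->T; records B1=F, B2=S, B4=T, B5=T, B6=F, B7=E, B9=T
run #10 (k=13, q=-3) runs B2->E, B1->F, B4->T, B5->F, B7->S, B6->T, B8->T; records B1=F, B2=E, B4=T, B5=F, B6=T, B7=S, B8=T
union over all inputs: B1=F, B2=S, B2=E, B4=T, B4=F, B5=T, B5=F, B6=T, B6=F, B7=S, B7=E, B8=T, B8=F, B9=T (14 outcomes)
checked all size-1 subsets: none covers 14 outcomes (max 7/14)
checked all size-2 subsets: none covers 14 outcomes (max 12/14)
the canonical winner is {3, 6, 10}: size 3, full 14-outcome coverage, earliest index list among size-3 covers
Answer: 3, 6, 10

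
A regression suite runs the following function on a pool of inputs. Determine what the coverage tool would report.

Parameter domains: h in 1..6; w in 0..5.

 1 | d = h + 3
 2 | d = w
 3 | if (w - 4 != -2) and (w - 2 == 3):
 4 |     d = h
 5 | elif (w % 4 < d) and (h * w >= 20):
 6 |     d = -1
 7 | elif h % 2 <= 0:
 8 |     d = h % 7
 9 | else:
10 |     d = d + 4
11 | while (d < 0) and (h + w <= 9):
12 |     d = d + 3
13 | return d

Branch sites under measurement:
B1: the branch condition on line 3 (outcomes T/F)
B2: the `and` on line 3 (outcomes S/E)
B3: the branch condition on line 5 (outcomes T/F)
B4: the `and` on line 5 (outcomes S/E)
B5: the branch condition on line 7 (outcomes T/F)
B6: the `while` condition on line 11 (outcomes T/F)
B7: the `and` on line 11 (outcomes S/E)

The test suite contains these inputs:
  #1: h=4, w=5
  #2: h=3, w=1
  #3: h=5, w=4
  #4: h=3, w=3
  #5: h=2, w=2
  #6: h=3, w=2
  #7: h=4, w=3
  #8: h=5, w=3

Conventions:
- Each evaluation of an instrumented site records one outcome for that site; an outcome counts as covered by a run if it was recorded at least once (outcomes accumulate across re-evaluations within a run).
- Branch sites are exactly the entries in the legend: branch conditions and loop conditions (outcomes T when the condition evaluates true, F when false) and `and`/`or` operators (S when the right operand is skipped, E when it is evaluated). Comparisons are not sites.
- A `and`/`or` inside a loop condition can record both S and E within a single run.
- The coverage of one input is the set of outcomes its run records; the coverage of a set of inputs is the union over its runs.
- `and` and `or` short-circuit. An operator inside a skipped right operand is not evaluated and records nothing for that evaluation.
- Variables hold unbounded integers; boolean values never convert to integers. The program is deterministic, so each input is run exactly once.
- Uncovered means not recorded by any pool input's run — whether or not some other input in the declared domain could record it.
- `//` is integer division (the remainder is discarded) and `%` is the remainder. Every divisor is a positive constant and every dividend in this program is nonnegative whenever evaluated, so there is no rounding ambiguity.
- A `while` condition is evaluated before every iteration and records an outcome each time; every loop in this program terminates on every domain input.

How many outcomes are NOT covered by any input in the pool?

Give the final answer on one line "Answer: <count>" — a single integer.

input #1, h=4, w=5: events B2->E, B1->T, B7->S, B6->F; outcomes B1=T, B2=E, B6=F, B7=S
input #2, h=3, w=1: events B2->E, B1->F, B4->S, B3->F, B5->F, B7->S, B6->F; outcomes B1=F, B2=E, B3=F, B4=S, B5=F, B6=F, B7=S
input #3, h=5, w=4: events B2->E, B1->F, B4->E, B3->T, B7->E, B6->T, B7->S, B6->F; outcomes B1=F, B2=E, B3=T, B4=E, B6=T, B6=F, B7=S, B7=E
input #4, h=3, w=3: events B2->E, B1->F, B4->S, B3->F, B5->F, B7->S, B6->F; outcomes B1=F, B2=E, B3=F, B4=S, B5=F, B6=F, B7=S
input #5, h=2, w=2: events B2->S, B1->F, B4->S, B3->F, B5->T, B7->S, B6->F; outcomes B1=F, B2=S, B3=F, B4=S, B5=T, B6=F, B7=S
input #6, h=3, w=2: events B2->S, B1->F, B4->S, B3->F, B5->F, B7->S, B6->F; outcomes B1=F, B2=S, B3=F, B4=S, B5=F, B6=F, B7=S
input #7, h=4, w=3: events B2->E, B1->F, B4->S, B3->F, B5->T, B7->S, B6->F; outcomes B1=F, B2=E, B3=F, B4=S, B5=T, B6=F, B7=S
input #8, h=5, w=3: events B2->E, B1->F, B4->S, B3->F, B5->F, B7->S, B6->F; outcomes B1=F, B2=E, B3=F, B4=S, B5=F, B6=F, B7=S
union over the pool: B1=T, B1=F, B2=S, B2=E, B3=T, B3=F, B4=S, B4=E, B5=T, B5=F, B6=T, B6=F, B7=S, B7=E
uncovered (0 of 14): none

Answer: 0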